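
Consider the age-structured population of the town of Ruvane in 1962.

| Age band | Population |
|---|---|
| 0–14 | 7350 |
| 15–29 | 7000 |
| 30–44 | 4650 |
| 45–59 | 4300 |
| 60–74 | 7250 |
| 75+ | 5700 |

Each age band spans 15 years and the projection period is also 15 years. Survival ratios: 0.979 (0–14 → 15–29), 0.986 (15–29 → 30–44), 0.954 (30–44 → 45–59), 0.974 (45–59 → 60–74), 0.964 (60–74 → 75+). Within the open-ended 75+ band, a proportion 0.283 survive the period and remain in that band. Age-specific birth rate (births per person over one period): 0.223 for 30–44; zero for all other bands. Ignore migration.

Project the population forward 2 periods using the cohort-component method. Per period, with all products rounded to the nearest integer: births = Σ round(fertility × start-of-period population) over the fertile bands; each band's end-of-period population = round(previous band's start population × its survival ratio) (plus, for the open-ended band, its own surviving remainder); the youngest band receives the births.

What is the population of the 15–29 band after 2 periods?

Numbering the bands 1..6 from youngest to oldest:
[period 1]
Births: 4650 × 0.223 = 1037
Band 2: 7350 × 0.979 = 7196
Band 3: 7000 × 0.986 = 6902
Band 4: 4650 × 0.954 = 4436
Band 5: 4300 × 0.974 = 4188
Band 6: 7250 × 0.964 + 5700 × 0.283 = 6989 + 1613 = 8602
Giving 1037 / 7196 / 6902 / 4436 / 4188 / 8602.
[period 2]
Births: 6902 × 0.223 = 1539
Band 2: 1037 × 0.979 = 1015
Band 3: 7196 × 0.986 = 7095
Band 4: 6902 × 0.954 = 6585
Band 5: 4436 × 0.974 = 4321
Band 6: 4188 × 0.964 + 8602 × 0.283 = 4037 + 2434 = 6471
Giving 1539 / 1015 / 7095 / 6585 / 4321 / 6471.

1015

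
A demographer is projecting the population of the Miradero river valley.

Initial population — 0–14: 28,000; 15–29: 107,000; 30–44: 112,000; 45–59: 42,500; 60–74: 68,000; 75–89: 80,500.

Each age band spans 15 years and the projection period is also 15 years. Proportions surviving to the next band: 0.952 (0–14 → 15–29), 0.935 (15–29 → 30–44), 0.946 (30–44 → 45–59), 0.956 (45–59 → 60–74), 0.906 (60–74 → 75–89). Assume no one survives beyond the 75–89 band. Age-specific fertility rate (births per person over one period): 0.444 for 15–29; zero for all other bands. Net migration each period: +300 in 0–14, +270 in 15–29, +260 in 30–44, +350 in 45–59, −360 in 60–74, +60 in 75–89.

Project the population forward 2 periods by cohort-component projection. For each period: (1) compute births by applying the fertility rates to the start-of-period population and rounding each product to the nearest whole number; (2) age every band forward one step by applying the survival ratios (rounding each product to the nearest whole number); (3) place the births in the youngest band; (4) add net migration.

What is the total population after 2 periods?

316523

— Period 1 —
Births: 107000 × 0.444 = 47508
15–29: 28000 × 0.952 = 26656
30–44: 107000 × 0.935 = 100045
45–59: 112000 × 0.946 = 105952
60–74: 42500 × 0.956 = 40630
75–89: 68000 × 0.906 = 61608
Net migration: 0–14 + 300 → 47808; 15–29 + 270 → 26926; 30–44 + 260 → 100305; 45–59 + 350 → 106302; 60–74 − 360 → 40270; 75–89 + 60 → 61668
→ [47808, 26926, 100305, 106302, 40270, 61668]
— Period 2 —
Births: 26926 × 0.444 = 11955
15–29: 47808 × 0.952 = 45513
30–44: 26926 × 0.935 = 25176
45–59: 100305 × 0.946 = 94889
60–74: 106302 × 0.956 = 101625
75–89: 40270 × 0.906 = 36485
Net migration: 0–14 + 300 → 12255; 15–29 + 270 → 45783; 30–44 + 260 → 25436; 45–59 + 350 → 95239; 60–74 − 360 → 101265; 75–89 + 60 → 36545
→ [12255, 45783, 25436, 95239, 101265, 36545]
Total after period 2: 12255 + 45783 + 25436 + 95239 + 101265 + 36545 = 316523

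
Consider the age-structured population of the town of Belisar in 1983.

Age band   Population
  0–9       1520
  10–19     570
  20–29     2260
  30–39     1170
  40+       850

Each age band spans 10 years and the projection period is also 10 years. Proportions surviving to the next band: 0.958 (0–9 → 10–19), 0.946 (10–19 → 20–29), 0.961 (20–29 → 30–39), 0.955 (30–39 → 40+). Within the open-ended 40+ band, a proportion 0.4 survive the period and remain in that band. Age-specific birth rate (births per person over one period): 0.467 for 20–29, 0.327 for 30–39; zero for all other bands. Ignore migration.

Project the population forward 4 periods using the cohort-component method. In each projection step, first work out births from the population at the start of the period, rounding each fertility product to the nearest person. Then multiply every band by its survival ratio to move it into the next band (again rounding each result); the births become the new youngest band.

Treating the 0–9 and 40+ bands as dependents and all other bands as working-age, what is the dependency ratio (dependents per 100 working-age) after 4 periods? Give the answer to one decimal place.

100.9

Period 1:
Births: 2260 * 0.467 = 1055, 1170 * 0.327 = 383 → total 1438
10–19: 1520 * 0.958 = 1456
20–29: 570 * 0.946 = 539
30–39: 2260 * 0.961 = 2172
40+: 1170 * 0.955 + 850 * 0.4 = 1117 + 340 = 1457
Giving 1438 / 1456 / 539 / 2172 / 1457.
Period 2:
Births: 539 * 0.467 = 252, 2172 * 0.327 = 710 → total 962
10–19: 1438 * 0.958 = 1378
20–29: 1456 * 0.946 = 1377
30–39: 539 * 0.961 = 518
40+: 2172 * 0.955 + 1457 * 0.4 = 2074 + 583 = 2657
Giving 962 / 1378 / 1377 / 518 / 2657.
Period 3:
Births: 1377 * 0.467 = 643, 518 * 0.327 = 169 → total 812
10–19: 962 * 0.958 = 922
20–29: 1378 * 0.946 = 1304
30–39: 1377 * 0.961 = 1323
40+: 518 * 0.955 + 2657 * 0.4 = 495 + 1063 = 1558
Giving 812 / 922 / 1304 / 1323 / 1558.
Period 4:
Births: 1304 * 0.467 = 609, 1323 * 0.327 = 433 → total 1042
10–19: 812 * 0.958 = 778
20–29: 922 * 0.946 = 872
30–39: 1304 * 0.961 = 1253
40+: 1323 * 0.955 + 1558 * 0.4 = 1263 + 623 = 1886
Giving 1042 / 778 / 872 / 1253 / 1886.
Dependents (band 0–9 + band 40+) = 1042 + 1886 = 2928; working-age = 2903; ratio = 2928/2903 × 100 = 100.9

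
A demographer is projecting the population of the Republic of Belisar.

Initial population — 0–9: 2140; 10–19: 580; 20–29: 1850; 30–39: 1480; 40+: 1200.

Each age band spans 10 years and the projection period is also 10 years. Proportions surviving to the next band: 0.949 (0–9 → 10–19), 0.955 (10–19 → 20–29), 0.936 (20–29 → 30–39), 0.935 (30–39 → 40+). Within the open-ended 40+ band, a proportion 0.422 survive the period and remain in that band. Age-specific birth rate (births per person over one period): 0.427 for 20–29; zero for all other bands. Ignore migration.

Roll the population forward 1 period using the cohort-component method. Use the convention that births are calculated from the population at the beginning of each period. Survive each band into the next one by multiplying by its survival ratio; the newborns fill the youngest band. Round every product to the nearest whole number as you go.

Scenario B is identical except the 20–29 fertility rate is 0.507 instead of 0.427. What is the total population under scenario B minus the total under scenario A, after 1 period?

[period 1]
Births: 1850 * 0.427 = 790
10–19: 2140 * 0.949 = 2031
20–29: 580 * 0.955 = 554
30–39: 1850 * 0.936 = 1732
40+: 1480 * 0.935 + 1200 * 0.422 = 1384 + 506 = 1890
→ [790, 2031, 554, 1732, 1890]
Scenario A total after 1 period: 6997
Scenario B projection —
[period 1]
Births: 1850 * 0.507 = 938
10–19: 2140 * 0.949 = 2031
20–29: 580 * 0.955 = 554
30–39: 1850 * 0.936 = 1732
40+: 1480 * 0.935 + 1200 * 0.422 = 1384 + 506 = 1890
→ [938, 2031, 554, 1732, 1890]
Scenario B total after 1 period: 7145
Difference B − A = 7145 − 6997 = 148

148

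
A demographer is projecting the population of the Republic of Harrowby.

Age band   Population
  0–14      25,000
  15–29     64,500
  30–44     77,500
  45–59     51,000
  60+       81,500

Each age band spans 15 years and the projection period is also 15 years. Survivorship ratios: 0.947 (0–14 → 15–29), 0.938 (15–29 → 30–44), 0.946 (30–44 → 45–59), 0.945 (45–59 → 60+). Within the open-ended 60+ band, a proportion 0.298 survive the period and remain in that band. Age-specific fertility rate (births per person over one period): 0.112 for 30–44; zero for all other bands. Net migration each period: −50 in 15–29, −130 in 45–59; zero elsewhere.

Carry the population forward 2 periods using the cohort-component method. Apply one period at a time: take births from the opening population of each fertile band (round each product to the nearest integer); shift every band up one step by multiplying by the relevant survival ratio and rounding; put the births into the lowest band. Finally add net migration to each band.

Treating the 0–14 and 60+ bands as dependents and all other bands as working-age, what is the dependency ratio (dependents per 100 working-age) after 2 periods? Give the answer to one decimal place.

111.6

(Bands numbered youngest = 1 to oldest = 5.)
After projecting period 1:
Births: 77500 * 0.112 = 8680
Band 2: 25000 * 0.947 = 23675
Band 3: 64500 * 0.938 = 60501
Band 4: 77500 * 0.946 = 73315
Band 5: 51000 * 0.945 + 81500 * 0.298 = 48195 + 24287 = 72482
Net migration: Band 2 − 50 → 23625; Band 4 − 130 → 73185
Population now: 0–14=8680, 15–29=23625, 30–44=60501, 45–59=73185, 60+=72482
After projecting period 2:
Births: 60501 * 0.112 = 6776
Band 2: 8680 * 0.947 = 8220
Band 3: 23625 * 0.938 = 22160
Band 4: 60501 * 0.946 = 57234
Band 5: 73185 * 0.945 + 72482 * 0.298 = 69160 + 21600 = 90760
Net migration: Band 2 − 50 → 8170; Band 4 − 130 → 57104
Population now: 0–14=6776, 15–29=8170, 30–44=22160, 45–59=57104, 60+=90760
Dependents (band 0–14 + band 60+) = 6776 + 90760 = 97536; working-age = 87434; ratio = 97536/87434 × 100 = 111.6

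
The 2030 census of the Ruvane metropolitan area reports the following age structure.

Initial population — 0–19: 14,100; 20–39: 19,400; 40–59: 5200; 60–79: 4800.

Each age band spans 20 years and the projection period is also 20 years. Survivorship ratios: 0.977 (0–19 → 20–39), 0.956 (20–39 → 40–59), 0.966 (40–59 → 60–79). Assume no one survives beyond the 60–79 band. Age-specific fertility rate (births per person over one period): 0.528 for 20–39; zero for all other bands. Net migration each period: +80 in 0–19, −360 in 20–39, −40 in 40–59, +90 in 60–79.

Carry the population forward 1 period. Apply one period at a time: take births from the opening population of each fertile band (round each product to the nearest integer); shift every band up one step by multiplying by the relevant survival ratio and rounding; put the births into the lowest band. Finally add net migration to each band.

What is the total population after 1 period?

Period 1:
Births: 19400 * 0.528 = 10243
20–39: 14100 * 0.977 = 13776
40–59: 19400 * 0.956 = 18546
60–79: 5200 * 0.966 = 5023
Net migration: 0–19 + 80 → 10323; 20–39 − 360 → 13416; 40–59 − 40 → 18506; 60–79 + 90 → 5113
Population now: 0–19=10323, 20–39=13416, 40–59=18506, 60–79=5113
Total after period 1: 10323 + 13416 + 18506 + 5113 = 47358

47358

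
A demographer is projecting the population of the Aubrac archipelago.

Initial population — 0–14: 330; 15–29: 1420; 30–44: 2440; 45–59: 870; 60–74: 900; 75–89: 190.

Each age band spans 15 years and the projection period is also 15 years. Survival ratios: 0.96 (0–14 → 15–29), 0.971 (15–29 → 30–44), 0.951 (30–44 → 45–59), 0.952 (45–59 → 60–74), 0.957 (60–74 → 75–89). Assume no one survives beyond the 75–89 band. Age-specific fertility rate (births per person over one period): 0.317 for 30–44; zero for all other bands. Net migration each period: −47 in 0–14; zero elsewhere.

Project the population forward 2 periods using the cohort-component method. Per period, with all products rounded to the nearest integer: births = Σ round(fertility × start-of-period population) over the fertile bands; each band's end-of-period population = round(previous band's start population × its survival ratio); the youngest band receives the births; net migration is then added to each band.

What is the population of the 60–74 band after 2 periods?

2209

[period 1]
Births: 2440 × 0.317 = 773
15–29: 330 × 0.96 = 317
30–44: 1420 × 0.971 = 1379
45–59: 2440 × 0.951 = 2320
60–74: 870 × 0.952 = 828
75–89: 900 × 0.957 = 861
Net migration: 0–14 − 47 → 726
Giving 726 / 317 / 1379 / 2320 / 828 / 861.
[period 2]
Births: 1379 × 0.317 = 437
15–29: 726 × 0.96 = 697
30–44: 317 × 0.971 = 308
45–59: 1379 × 0.951 = 1311
60–74: 2320 × 0.952 = 2209
75–89: 828 × 0.957 = 792
Net migration: 0–14 − 47 → 390
Giving 390 / 697 / 308 / 1311 / 2209 / 792.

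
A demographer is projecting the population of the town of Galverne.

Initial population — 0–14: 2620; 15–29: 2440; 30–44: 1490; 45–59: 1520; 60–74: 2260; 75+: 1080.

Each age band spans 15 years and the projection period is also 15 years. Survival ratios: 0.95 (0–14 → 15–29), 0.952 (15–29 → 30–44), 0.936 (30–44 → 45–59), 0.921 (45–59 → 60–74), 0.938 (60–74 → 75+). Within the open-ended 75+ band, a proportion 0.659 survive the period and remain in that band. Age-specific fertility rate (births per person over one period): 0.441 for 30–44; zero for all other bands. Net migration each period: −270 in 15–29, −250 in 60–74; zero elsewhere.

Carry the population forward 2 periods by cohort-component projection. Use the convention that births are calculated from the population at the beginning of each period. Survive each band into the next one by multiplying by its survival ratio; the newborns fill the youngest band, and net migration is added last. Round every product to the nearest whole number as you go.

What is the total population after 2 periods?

9644

Period 1.
Births: 1490 * 0.441 = 657
15–29: 2620 * 0.95 = 2489
30–44: 2440 * 0.952 = 2323
45–59: 1490 * 0.936 = 1395
60–74: 1520 * 0.921 = 1400
75+: 2260 * 0.938 + 1080 * 0.659 = 2120 + 712 = 2832
Net migration: 15–29 − 270 → 2219; 60–74 − 250 → 1150
→ [657, 2219, 2323, 1395, 1150, 2832]
Period 2.
Births: 2323 * 0.441 = 1024
15–29: 657 * 0.95 = 624
30–44: 2219 * 0.952 = 2112
45–59: 2323 * 0.936 = 2174
60–74: 1395 * 0.921 = 1285
75+: 1150 * 0.938 + 2832 * 0.659 = 1079 + 1866 = 2945
Net migration: 15–29 − 270 → 354; 60–74 − 250 → 1035
→ [1024, 354, 2112, 2174, 1035, 2945]
Total after period 2: 1024 + 354 + 2112 + 2174 + 1035 + 2945 = 9644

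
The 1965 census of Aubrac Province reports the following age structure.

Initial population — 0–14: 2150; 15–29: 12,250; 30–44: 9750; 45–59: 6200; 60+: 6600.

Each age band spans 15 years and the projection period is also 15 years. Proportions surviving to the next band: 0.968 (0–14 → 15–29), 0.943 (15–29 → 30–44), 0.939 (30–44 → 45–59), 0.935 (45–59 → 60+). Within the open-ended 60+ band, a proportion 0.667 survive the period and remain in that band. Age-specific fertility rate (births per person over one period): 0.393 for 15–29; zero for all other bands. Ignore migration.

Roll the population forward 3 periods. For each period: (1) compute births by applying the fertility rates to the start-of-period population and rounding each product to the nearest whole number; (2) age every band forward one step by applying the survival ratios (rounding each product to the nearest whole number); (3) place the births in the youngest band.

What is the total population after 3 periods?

Let band 1 be 0–14 through band 5 = 60+.
— Period 1 —
Births: 12250 * 0.393 = 4814
Band 2: 2150 * 0.968 = 2081
Band 3: 12250 * 0.943 = 11552
Band 4: 9750 * 0.939 = 9155
Band 5: 6200 * 0.935 + 6600 * 0.667 = 5797 + 4402 = 10199
→ [4814, 2081, 11552, 9155, 10199]
— Period 2 —
Births: 2081 * 0.393 = 818
Band 2: 4814 * 0.968 = 4660
Band 3: 2081 * 0.943 = 1962
Band 4: 11552 * 0.939 = 10847
Band 5: 9155 * 0.935 + 10199 * 0.667 = 8560 + 6803 = 15363
→ [818, 4660, 1962, 10847, 15363]
— Period 3 —
Births: 4660 * 0.393 = 1831
Band 2: 818 * 0.968 = 792
Band 3: 4660 * 0.943 = 4394
Band 4: 1962 * 0.939 = 1842
Band 5: 10847 * 0.935 + 15363 * 0.667 = 10142 + 10247 = 20389
→ [1831, 792, 4394, 1842, 20389]
Total after period 3: 1831 + 792 + 4394 + 1842 + 20389 = 29248

29248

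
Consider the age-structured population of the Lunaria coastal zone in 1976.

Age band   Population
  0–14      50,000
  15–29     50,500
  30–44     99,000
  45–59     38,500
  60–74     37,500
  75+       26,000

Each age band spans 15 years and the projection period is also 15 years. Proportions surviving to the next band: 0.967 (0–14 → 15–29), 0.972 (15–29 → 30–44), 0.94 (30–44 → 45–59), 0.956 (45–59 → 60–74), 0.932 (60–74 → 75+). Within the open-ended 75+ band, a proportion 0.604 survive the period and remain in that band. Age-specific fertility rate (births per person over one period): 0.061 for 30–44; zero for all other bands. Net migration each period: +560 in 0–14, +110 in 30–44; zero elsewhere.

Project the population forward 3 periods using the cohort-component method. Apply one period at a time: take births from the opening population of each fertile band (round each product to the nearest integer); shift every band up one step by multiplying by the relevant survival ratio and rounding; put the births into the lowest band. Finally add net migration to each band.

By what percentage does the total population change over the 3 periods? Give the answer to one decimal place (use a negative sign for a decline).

Numbering the bands 1..6 from youngest to oldest:
Period 1.
Births: 99000 × 0.061 = 6039
Band 2: 50000 × 0.967 = 48350
Band 3: 50500 × 0.972 = 49086
Band 4: 99000 × 0.94 = 93060
Band 5: 38500 × 0.956 = 36806
Band 6: 37500 × 0.932 + 26000 × 0.604 = 34950 + 15704 = 50654
Net migration: Band 1 + 560 → 6599; Band 3 + 110 → 49196
Population now: 0–14=6599, 15–29=48350, 30–44=49196, 45–59=93060, 60–74=36806, 75+=50654
Period 2.
Births: 49196 × 0.061 = 3001
Band 2: 6599 × 0.967 = 6381
Band 3: 48350 × 0.972 = 46996
Band 4: 49196 × 0.94 = 46244
Band 5: 93060 × 0.956 = 88965
Band 6: 36806 × 0.932 + 50654 × 0.604 = 34303 + 30595 = 64898
Net migration: Band 1 + 560 → 3561; Band 3 + 110 → 47106
Population now: 0–14=3561, 15–29=6381, 30–44=47106, 45–59=46244, 60–74=88965, 75+=64898
Period 3.
Births: 47106 × 0.061 = 2873
Band 2: 3561 × 0.967 = 3443
Band 3: 6381 × 0.972 = 6202
Band 4: 47106 × 0.94 = 44280
Band 5: 46244 × 0.956 = 44209
Band 6: 88965 × 0.932 + 64898 × 0.604 = 82915 + 39198 = 122113
Net migration: Band 1 + 560 → 3433; Band 3 + 110 → 6312
Population now: 0–14=3433, 15–29=3443, 30–44=6312, 45–59=44280, 60–74=44209, 75+=122113
Total: 301500 → 223790; change = -77710; percentage change = -25.8%

-25.8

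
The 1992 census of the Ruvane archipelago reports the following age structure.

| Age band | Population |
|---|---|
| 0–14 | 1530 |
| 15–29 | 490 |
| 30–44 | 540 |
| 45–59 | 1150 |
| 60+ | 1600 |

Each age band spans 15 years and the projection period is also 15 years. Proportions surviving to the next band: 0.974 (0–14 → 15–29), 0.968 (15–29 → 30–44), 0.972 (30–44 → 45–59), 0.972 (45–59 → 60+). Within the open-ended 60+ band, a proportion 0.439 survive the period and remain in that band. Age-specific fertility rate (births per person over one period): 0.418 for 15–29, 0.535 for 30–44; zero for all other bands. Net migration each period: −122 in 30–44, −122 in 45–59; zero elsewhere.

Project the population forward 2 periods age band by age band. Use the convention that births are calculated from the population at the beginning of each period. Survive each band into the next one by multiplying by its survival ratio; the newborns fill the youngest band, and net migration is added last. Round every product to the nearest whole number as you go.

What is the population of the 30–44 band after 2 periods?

1320

(Bands numbered youngest = 1 to oldest = 5.)
Period 1.
Births: 490 * 0.418 = 205  |  540 * 0.535 = 289 — total 494
Band 2: 1530 * 0.974 = 1490
Band 3: 490 * 0.968 = 474
Band 4: 540 * 0.972 = 525
Band 5: 1150 * 0.972 + 1600 * 0.439 = 1118 + 702 = 1820
Net migration: Band 3 − 122 → 352; Band 4 − 122 → 403
End of period: [494, 1490, 352, 403, 1820]
Period 2.
Births: 1490 * 0.418 = 623  |  352 * 0.535 = 188 — total 811
Band 2: 494 * 0.974 = 481
Band 3: 1490 * 0.968 = 1442
Band 4: 352 * 0.972 = 342
Band 5: 403 * 0.972 + 1820 * 0.439 = 392 + 799 = 1191
Net migration: Band 3 − 122 → 1320; Band 4 − 122 → 220
End of period: [811, 481, 1320, 220, 1191]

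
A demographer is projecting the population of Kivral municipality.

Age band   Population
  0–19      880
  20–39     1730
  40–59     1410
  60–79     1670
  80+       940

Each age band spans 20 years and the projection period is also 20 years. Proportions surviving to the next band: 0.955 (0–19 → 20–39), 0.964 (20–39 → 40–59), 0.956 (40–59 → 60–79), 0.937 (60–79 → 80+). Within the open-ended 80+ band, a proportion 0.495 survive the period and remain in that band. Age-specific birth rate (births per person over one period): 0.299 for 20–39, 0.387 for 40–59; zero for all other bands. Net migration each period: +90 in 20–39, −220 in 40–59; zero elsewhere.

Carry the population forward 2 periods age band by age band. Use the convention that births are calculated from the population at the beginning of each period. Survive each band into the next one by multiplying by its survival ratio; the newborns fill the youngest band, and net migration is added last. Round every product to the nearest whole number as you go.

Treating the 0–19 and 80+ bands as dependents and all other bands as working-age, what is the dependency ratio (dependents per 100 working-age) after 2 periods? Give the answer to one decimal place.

(Bands numbered youngest = 1 to oldest = 5.)
Period 1:
Births: 1730 × 0.299 = 517 ; 1410 × 0.387 = 546 → total 1063
Band 2: 880 × 0.955 = 840
Band 3: 1730 × 0.964 = 1668
Band 4: 1410 × 0.956 = 1348
Band 5: 1670 × 0.937 + 940 × 0.495 = 1565 + 465 = 2030
Net migration: Band 2 + 90 → 930; Band 3 − 220 → 1448
End of period: [1063, 930, 1448, 1348, 2030]
Period 2:
Births: 930 × 0.299 = 278 ; 1448 × 0.387 = 560 → total 838
Band 2: 1063 × 0.955 = 1015
Band 3: 930 × 0.964 = 897
Band 4: 1448 × 0.956 = 1384
Band 5: 1348 × 0.937 + 2030 × 0.495 = 1263 + 1005 = 2268
Net migration: Band 2 + 90 → 1105; Band 3 − 220 → 677
End of period: [838, 1105, 677, 1384, 2268]
Dependents (band 0–19 + band 80+) = 838 + 2268 = 3106; working-age = 3166; ratio = 3106/3166 × 100 = 98.1

98.1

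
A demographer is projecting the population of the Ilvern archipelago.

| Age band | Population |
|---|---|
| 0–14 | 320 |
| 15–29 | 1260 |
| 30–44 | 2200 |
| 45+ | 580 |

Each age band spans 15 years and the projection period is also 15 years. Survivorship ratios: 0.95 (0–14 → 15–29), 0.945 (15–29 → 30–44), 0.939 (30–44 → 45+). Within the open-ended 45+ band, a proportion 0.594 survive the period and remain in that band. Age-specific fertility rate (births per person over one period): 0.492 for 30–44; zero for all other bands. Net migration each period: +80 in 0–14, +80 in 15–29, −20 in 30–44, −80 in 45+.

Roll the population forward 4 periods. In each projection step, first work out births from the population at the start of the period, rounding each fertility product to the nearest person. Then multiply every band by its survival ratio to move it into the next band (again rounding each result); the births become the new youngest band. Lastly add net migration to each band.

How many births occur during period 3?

169

Call the groups 1 to 4, youngest first.
[period 1]
Births: 2200 * 0.492 = 1082
Group 2: 320 * 0.95 = 304
Group 3: 1260 * 0.945 = 1191
Group 4: 2200 * 0.939 + 580 * 0.594 = 2066 + 345 = 2411
Net migration: Group 1 + 80 → 1162; Group 2 + 80 → 384; Group 3 − 20 → 1171; Group 4 − 80 → 2331
Giving 1162 / 384 / 1171 / 2331.
[period 2]
Births: 1171 * 0.492 = 576
Group 2: 1162 * 0.95 = 1104
Group 3: 384 * 0.945 = 363
Group 4: 1171 * 0.939 + 2331 * 0.594 = 1100 + 1385 = 2485
Net migration: Group 1 + 80 → 656; Group 2 + 80 → 1184; Group 3 − 20 → 343; Group 4 − 80 → 2405
Giving 656 / 1184 / 343 / 2405.
[period 3]
Births: 343 * 0.492 = 169
Group 2: 656 * 0.95 = 623
Group 3: 1184 * 0.945 = 1119
Group 4: 343 * 0.939 + 2405 * 0.594 = 322 + 1429 = 1751
Net migration: Group 1 + 80 → 249; Group 2 + 80 → 703; Group 3 − 20 → 1099; Group 4 − 80 → 1671
Giving 249 / 703 / 1099 / 1671.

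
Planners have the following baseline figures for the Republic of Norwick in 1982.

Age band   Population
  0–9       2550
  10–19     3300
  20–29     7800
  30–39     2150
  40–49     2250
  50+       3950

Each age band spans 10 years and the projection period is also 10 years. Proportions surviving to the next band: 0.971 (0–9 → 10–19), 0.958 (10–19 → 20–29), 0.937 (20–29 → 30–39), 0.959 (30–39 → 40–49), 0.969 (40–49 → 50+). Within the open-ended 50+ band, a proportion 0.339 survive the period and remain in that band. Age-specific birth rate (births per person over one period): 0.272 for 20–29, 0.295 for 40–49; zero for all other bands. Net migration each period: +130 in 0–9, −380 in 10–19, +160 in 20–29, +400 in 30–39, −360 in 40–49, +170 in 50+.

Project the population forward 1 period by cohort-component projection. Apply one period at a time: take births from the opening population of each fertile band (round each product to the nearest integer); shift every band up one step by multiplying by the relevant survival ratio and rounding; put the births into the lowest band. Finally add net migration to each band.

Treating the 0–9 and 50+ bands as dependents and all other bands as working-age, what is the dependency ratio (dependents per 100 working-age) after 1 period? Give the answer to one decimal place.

44.5

Call the bands 1 to 6, youngest first.
— Period 1 —
Births: 7800 × 0.272 = 2122, 2250 × 0.295 = 664 → total 2786
Band 2: 2550 × 0.971 = 2476
Band 3: 3300 × 0.958 = 3161
Band 4: 7800 × 0.937 = 7309
Band 5: 2150 × 0.959 = 2062
Band 6: 2250 × 0.969 + 3950 × 0.339 = 2180 + 1339 = 3519
Net migration: Band 1 + 130 → 2916; Band 2 − 380 → 2096; Band 3 + 160 → 3321; Band 4 + 400 → 7709; Band 5 − 360 → 1702; Band 6 + 170 → 3689
End of period: [2916, 2096, 3321, 7709, 1702, 3689]
Dependents (band 0–9 + band 50+) = 2916 + 3689 = 6605; working-age = 14828; ratio = 6605/14828 × 100 = 44.5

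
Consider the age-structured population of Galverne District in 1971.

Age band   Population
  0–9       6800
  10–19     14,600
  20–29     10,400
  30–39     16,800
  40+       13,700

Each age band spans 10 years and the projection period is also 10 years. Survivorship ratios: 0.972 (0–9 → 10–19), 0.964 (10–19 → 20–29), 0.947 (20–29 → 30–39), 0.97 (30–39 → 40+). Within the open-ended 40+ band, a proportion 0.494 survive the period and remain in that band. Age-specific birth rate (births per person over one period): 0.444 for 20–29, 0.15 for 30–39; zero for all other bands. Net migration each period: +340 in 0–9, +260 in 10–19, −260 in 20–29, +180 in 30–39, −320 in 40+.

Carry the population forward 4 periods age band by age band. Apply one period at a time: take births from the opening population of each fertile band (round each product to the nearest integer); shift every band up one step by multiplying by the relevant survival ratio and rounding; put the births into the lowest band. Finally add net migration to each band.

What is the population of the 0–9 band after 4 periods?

4378

Period 1:
Births: 10400 × 0.444 = 4618  |  16800 × 0.15 = 2520 → 7138
10–19: 6800 × 0.972 = 6610
20–29: 14600 × 0.964 = 14074
30–39: 10400 × 0.947 = 9849
40+: 16800 × 0.97 + 13700 × 0.494 = 16296 + 6768 = 23064
Net migration: 0–9 + 340 → 7478; 10–19 + 260 → 6870; 20–29 − 260 → 13814; 30–39 + 180 → 10029; 40+ − 320 → 22744
Giving 7478 / 6870 / 13814 / 10029 / 22744.
Period 2:
Births: 13814 × 0.444 = 6133  |  10029 × 0.15 = 1504 → 7637
10–19: 7478 × 0.972 = 7269
20–29: 6870 × 0.964 = 6623
30–39: 13814 × 0.947 = 13082
40+: 10029 × 0.97 + 22744 × 0.494 = 9728 + 11236 = 20964
Net migration: 0–9 + 340 → 7977; 10–19 + 260 → 7529; 20–29 − 260 → 6363; 30–39 + 180 → 13262; 40+ − 320 → 20644
Giving 7977 / 7529 / 6363 / 13262 / 20644.
Period 3:
Births: 6363 × 0.444 = 2825  |  13262 × 0.15 = 1989 → 4814
10–19: 7977 × 0.972 = 7754
20–29: 7529 × 0.964 = 7258
30–39: 6363 × 0.947 = 6026
40+: 13262 × 0.97 + 20644 × 0.494 = 12864 + 10198 = 23062
Net migration: 0–9 + 340 → 5154; 10–19 + 260 → 8014; 20–29 − 260 → 6998; 30–39 + 180 → 6206; 40+ − 320 → 22742
Giving 5154 / 8014 / 6998 / 6206 / 22742.
Period 4:
Births: 6998 × 0.444 = 3107  |  6206 × 0.15 = 931 → 4038
10–19: 5154 × 0.972 = 5010
20–29: 8014 × 0.964 = 7725
30–39: 6998 × 0.947 = 6627
40+: 6206 × 0.97 + 22742 × 0.494 = 6020 + 11235 = 17255
Net migration: 0–9 + 340 → 4378; 10–19 + 260 → 5270; 20–29 − 260 → 7465; 30–39 + 180 → 6807; 40+ − 320 → 16935
Giving 4378 / 5270 / 7465 / 6807 / 16935.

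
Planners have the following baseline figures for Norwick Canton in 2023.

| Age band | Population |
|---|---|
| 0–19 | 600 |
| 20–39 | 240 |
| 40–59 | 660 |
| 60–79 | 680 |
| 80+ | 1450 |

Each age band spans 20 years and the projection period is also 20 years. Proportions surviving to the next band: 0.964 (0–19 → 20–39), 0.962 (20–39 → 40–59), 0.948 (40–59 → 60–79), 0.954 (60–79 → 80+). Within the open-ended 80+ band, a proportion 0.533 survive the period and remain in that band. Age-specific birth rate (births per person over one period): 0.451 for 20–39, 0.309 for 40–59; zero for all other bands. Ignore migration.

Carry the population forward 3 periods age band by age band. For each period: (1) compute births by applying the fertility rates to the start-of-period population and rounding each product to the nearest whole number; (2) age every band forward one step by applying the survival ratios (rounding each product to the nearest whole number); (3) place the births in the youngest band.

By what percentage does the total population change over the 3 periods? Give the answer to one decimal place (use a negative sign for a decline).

Period 1.
Births: 240 × 0.451 = 108 ; 660 × 0.309 = 204 — total 312
20–39: 600 × 0.964 = 578
40–59: 240 × 0.962 = 231
60–79: 660 × 0.948 = 626
80+: 680 × 0.954 + 1450 × 0.533 = 649 + 773 = 1422
Giving 312 / 578 / 231 / 626 / 1422.
Period 2.
Births: 578 × 0.451 = 261 ; 231 × 0.309 = 71 — total 332
20–39: 312 × 0.964 = 301
40–59: 578 × 0.962 = 556
60–79: 231 × 0.948 = 219
80+: 626 × 0.954 + 1422 × 0.533 = 597 + 758 = 1355
Giving 332 / 301 / 556 / 219 / 1355.
Period 3.
Births: 301 × 0.451 = 136 ; 556 × 0.309 = 172 — total 308
20–39: 332 × 0.964 = 320
40–59: 301 × 0.962 = 290
60–79: 556 × 0.948 = 527
80+: 219 × 0.954 + 1355 × 0.533 = 209 + 722 = 931
Giving 308 / 320 / 290 / 527 / 931.
Total: 3630 → 2376; change = -1254; percentage change = -34.5%

-34.5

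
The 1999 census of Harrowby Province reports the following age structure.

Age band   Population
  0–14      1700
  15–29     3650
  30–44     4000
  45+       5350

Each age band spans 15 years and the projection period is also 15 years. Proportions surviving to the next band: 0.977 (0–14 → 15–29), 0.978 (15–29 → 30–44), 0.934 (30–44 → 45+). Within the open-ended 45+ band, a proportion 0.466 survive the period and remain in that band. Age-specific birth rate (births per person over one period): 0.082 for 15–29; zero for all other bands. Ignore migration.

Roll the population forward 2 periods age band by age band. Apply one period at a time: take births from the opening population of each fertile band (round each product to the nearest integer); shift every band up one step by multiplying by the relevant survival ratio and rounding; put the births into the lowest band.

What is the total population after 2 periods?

8289

Call the groups 1 to 4, youngest first.
— Period 1 —
Births: 3650 × 0.082 = 299
Group 2: 1700 × 0.977 = 1661
Group 3: 3650 × 0.978 = 3570
Group 4: 4000 × 0.934 + 5350 × 0.466 = 3736 + 2493 = 6229
Giving 299 / 1661 / 3570 / 6229.
— Period 2 —
Births: 1661 × 0.082 = 136
Group 2: 299 × 0.977 = 292
Group 3: 1661 × 0.978 = 1624
Group 4: 3570 × 0.934 + 6229 × 0.466 = 3334 + 2903 = 6237
Giving 136 / 292 / 1624 / 6237.
Total after period 2: 136 + 292 + 1624 + 6237 = 8289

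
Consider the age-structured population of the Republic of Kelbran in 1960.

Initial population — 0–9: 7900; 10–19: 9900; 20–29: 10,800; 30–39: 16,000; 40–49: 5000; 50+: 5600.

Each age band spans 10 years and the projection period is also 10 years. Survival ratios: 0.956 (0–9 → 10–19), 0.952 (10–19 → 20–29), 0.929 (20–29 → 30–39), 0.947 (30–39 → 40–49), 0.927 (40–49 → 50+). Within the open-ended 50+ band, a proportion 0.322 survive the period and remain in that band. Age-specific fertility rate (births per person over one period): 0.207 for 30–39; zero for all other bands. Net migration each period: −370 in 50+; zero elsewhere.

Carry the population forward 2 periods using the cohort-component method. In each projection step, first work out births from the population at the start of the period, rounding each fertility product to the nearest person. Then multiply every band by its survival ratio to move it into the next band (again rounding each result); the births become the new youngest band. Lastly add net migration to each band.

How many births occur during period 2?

2077

Period 1:
Births: 16000 × 0.207 = 3312
10–19: 7900 × 0.956 = 7552
20–29: 9900 × 0.952 = 9425
30–39: 10800 × 0.929 = 10033
40–49: 16000 × 0.947 = 15152
50+: 5000 × 0.927 + 5600 × 0.322 = 4635 + 1803 = 6438
Net migration: 50+ − 370 → 6068
End of period: [3312, 7552, 9425, 10033, 15152, 6068]
Period 2:
Births: 10033 × 0.207 = 2077
10–19: 3312 × 0.956 = 3166
20–29: 7552 × 0.952 = 7190
30–39: 9425 × 0.929 = 8756
40–49: 10033 × 0.947 = 9501
50+: 15152 × 0.927 + 6068 × 0.322 = 14046 + 1954 = 16000
Net migration: 50+ − 370 → 15630
End of period: [2077, 3166, 7190, 8756, 9501, 15630]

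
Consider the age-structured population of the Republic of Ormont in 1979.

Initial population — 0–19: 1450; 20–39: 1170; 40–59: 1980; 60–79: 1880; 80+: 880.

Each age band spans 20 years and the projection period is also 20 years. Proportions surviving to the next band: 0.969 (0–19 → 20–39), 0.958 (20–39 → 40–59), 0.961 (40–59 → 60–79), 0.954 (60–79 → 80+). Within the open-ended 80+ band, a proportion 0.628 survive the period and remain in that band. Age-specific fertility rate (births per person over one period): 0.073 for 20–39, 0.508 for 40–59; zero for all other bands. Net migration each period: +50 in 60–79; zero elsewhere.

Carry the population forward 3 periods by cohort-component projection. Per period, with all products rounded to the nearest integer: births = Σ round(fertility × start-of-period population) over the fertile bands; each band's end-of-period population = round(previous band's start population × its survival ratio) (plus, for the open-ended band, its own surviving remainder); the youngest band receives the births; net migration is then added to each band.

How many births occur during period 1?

Let group 1 be 0–19 through group 5 = 80+.
Period 1.
Births: 1170 × 0.073 = 85, 1980 × 0.508 = 1006 → total 1091
Group 2: 1450 × 0.969 = 1405
Group 3: 1170 × 0.958 = 1121
Group 4: 1980 × 0.961 = 1903
Group 5: 1880 × 0.954 + 880 × 0.628 = 1794 + 553 = 2347
Net migration: Group 4 + 50 → 1953
→ [1091, 1405, 1121, 1953, 2347]

1091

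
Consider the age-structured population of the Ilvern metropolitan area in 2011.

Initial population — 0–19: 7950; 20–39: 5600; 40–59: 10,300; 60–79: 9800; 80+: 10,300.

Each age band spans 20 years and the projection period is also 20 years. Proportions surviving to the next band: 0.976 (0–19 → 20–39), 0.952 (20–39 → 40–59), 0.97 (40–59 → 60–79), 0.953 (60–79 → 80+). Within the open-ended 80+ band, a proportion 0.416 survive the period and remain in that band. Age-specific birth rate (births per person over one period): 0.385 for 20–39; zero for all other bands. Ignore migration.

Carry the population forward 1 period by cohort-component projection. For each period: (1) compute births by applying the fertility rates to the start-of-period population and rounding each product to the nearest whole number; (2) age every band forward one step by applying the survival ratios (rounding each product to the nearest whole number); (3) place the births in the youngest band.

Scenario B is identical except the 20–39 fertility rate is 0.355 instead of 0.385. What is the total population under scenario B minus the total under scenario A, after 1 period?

Period 1:
Births: 5600 × 0.385 = 2156
20–39: 7950 × 0.976 = 7759
40–59: 5600 × 0.952 = 5331
60–79: 10300 × 0.97 = 9991
80+: 9800 × 0.953 + 10300 × 0.416 = 9339 + 4285 = 13624
Giving 2156 / 7759 / 5331 / 9991 / 13624.
Scenario A total after 1 period: 38861
Scenario B projection —
Period 1:
Births: 5600 × 0.355 = 1988
20–39: 7950 × 0.976 = 7759
40–59: 5600 × 0.952 = 5331
60–79: 10300 × 0.97 = 9991
80+: 9800 × 0.953 + 10300 × 0.416 = 9339 + 4285 = 13624
Giving 1988 / 7759 / 5331 / 9991 / 13624.
Scenario B total after 1 period: 38693
Difference B − A = 38693 − 38861 = -168

-168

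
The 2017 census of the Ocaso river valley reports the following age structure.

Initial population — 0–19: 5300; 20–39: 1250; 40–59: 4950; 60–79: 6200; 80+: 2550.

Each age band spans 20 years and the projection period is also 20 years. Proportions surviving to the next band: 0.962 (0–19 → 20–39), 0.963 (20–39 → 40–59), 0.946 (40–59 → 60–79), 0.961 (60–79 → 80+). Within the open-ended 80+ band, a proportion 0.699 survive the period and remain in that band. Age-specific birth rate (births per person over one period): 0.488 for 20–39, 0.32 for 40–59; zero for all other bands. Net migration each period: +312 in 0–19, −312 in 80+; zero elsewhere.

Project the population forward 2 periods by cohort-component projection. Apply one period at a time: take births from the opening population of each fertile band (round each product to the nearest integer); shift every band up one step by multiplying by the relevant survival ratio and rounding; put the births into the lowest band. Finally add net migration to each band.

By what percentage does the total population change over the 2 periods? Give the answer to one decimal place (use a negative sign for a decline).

3.8

Let group 1 be 0–19 through group 5 = 80+.
After projecting period 1:
Births: 1250 * 0.488 = 610, 4950 * 0.32 = 1584 → 2194
Group 2: 5300 * 0.962 = 5099
Group 3: 1250 * 0.963 = 1204
Group 4: 4950 * 0.946 = 4683
Group 5: 6200 * 0.961 + 2550 * 0.699 = 5958 + 1782 = 7740
Net migration: Group 1 + 312 → 2506; Group 5 − 312 → 7428
→ [2506, 5099, 1204, 4683, 7428]
After projecting period 2:
Births: 5099 * 0.488 = 2488, 1204 * 0.32 = 385 → 2873
Group 2: 2506 * 0.962 = 2411
Group 3: 5099 * 0.963 = 4910
Group 4: 1204 * 0.946 = 1139
Group 5: 4683 * 0.961 + 7428 * 0.699 = 4500 + 5192 = 9692
Net migration: Group 1 + 312 → 3185; Group 5 − 312 → 9380
→ [3185, 2411, 4910, 1139, 9380]
Total: 20250 → 21025; change = 775; percentage change = 3.8%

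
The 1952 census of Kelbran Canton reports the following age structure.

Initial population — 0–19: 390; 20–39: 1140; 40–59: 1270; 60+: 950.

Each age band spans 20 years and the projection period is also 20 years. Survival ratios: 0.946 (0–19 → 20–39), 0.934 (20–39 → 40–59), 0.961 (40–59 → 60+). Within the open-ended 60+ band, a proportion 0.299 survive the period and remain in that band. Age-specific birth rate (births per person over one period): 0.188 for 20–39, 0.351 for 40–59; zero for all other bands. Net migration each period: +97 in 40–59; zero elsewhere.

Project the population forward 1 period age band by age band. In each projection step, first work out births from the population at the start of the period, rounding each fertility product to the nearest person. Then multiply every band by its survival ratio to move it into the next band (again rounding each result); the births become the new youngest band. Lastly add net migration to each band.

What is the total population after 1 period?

Period 1:
Births: 1140 × 0.188 = 214, 1270 × 0.351 = 446 → total 660
20–39: 390 × 0.946 = 369
40–59: 1140 × 0.934 = 1065
60+: 1270 × 0.961 + 950 × 0.299 = 1220 + 284 = 1504
Net migration: 40–59 + 97 → 1162
Giving 660 / 369 / 1162 / 1504.
Total after period 1: 660 + 369 + 1162 + 1504 = 3695

3695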